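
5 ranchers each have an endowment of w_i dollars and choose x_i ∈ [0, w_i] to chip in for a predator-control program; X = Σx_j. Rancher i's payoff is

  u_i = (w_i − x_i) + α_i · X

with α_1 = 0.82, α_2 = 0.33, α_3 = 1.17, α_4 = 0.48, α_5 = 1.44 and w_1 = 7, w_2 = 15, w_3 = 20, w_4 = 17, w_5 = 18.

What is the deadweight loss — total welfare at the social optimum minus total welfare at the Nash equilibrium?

126.36

∂u_i/∂x_i = α_i − 1, so rancher i contributes w_i if α_i > 1, else 0.
α_i > 1 for i ∈ {3, 5}; NE contributions (0, 0, 20, 0, 18), X = 38.
W^NE = Σw_i − X^NE + (Σα_i)·X^NE = 77 + 3.24·38 = 200.12.
Planner: ∂(Σu_j)/∂x_i = Σα_j − 1 = 3.24 > 0, so everyone contributes w_i; X^SO = 77, W^SO = 77 + 3.24·77 = 326.48.
Deadweight loss = 126.36.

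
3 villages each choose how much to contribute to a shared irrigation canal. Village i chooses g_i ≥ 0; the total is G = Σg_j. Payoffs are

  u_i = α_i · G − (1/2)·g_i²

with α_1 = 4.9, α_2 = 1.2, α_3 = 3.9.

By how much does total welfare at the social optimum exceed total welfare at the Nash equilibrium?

70.33

Village i's FOC: ∂u_i/∂g_i = α_i − g_i = 0, so g_i* = α_i.
NE contributions = (4.9, 1.2, 3.9); G = 10.
W^NE = (Σα)·G − ½Σα_i² = 10² − ½·40.66 = 79.67.
Planner sets g_i = Σα_j = 10 for every i, so G^SO = 3·10 = 30.
W^SO = (Σα)·G^SO − ½·3·(Σα)² = (3/2)·10² = 150.
Deadweight loss = W^SO − W^NE = 70.33.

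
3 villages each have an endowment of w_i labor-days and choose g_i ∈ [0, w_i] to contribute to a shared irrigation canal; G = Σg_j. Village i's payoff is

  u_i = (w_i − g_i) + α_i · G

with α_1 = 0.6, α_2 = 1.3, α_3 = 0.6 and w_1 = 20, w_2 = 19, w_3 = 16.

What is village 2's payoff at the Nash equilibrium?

24.7

∂u_i/∂g_i = α_i − 1, so village i contributes w_i if α_i > 1, else 0.
α_i > 1 for i ∈ {2}; NE contributions (0, 19, 0), G = 19.
u_2 = (19 − 19) + 1.3·19 = 24.7.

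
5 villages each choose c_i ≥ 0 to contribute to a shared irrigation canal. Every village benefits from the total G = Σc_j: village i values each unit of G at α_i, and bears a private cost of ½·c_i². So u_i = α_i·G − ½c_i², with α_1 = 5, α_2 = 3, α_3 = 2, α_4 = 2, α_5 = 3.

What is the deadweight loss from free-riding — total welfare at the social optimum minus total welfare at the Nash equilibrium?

363

Village i's FOC: ∂u_i/∂c_i = α_i − c_i = 0, so c_i* = α_i.
NE contributions = (5, 3, 2, 2, 3); G = 15.
W^NE = (Σα)·G − ½Σα_i² = 15² − ½·51 = 199.5.
Planner sets c_i = Σα_j = 15 for every i, so G^SO = 5·15 = 75.
W^SO = (Σα)·G^SO − ½·5·(Σα)² = (5/2)·15² = 562.5.
Deadweight loss = W^SO − W^NE = 363.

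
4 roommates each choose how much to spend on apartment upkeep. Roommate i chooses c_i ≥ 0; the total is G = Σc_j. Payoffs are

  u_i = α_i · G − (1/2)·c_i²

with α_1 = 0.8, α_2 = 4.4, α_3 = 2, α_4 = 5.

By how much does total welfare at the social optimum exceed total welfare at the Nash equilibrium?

173.34

Roommate i's FOC: ∂u_i/∂c_i = α_i − c_i = 0, so c_i* = α_i.
NE contributions = (0.8, 4.4, 2, 5); G = 12.2.
W^NE = (Σα)·G − ½Σα_i² = 12.2² − ½·49 = 124.34.
Planner sets c_i = Σα_j = 12.2 for every i, so G^SO = 4·12.2 = 48.8.
W^SO = (Σα)·G^SO − ½·4·(Σα)² = (4/2)·12.2² = 297.68.
Deadweight loss = W^SO − W^NE = 173.34.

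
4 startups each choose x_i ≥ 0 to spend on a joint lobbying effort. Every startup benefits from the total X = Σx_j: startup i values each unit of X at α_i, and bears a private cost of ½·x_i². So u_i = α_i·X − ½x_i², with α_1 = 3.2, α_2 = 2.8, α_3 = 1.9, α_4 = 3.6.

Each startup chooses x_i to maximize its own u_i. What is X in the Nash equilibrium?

11.5

Startup i's FOC: ∂u_i/∂x_i = α_i − x_i = 0, so x_i* = α_i.
NE contributions = (3.2, 2.8, 1.9, 3.6); X = 11.5.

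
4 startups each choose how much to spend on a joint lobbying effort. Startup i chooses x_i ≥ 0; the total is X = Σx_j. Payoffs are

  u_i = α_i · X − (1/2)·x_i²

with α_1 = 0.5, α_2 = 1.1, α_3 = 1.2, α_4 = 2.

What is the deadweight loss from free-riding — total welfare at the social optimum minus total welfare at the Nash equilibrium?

Startup i's FOC: ∂u_i/∂x_i = α_i − x_i = 0, so x_i* = α_i.
NE contributions = (0.5, 1.1, 1.2, 2); X = 4.8.
W^NE = (Σα)·X − ½Σα_i² = 4.8² − ½·6.9 = 19.59.
Planner sets x_i = Σα_j = 4.8 for every i, so X^SO = 4·4.8 = 19.2.
W^SO = (Σα)·X^SO − ½·4·(Σα)² = (4/2)·4.8² = 46.08.
Deadweight loss = W^SO − W^NE = 26.49.

26.49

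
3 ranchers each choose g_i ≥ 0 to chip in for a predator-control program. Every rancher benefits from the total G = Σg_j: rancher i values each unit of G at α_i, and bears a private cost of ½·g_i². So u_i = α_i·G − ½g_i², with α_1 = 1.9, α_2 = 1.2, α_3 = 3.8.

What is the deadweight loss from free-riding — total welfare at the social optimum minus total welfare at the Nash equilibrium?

Rancher i's FOC: ∂u_i/∂g_i = α_i − g_i = 0, so g_i* = α_i.
NE contributions = (1.9, 1.2, 3.8); G = 6.9.
W^NE = (Σα)·G − ½Σα_i² = 6.9² − ½·19.49 = 37.865.
Planner sets g_i = Σα_j = 6.9 for every i, so G^SO = 3·6.9 = 20.7.
W^SO = (Σα)·G^SO − ½·3·(Σα)² = (3/2)·6.9² = 71.415.
Deadweight loss = W^SO − W^NE = 33.55.

33.55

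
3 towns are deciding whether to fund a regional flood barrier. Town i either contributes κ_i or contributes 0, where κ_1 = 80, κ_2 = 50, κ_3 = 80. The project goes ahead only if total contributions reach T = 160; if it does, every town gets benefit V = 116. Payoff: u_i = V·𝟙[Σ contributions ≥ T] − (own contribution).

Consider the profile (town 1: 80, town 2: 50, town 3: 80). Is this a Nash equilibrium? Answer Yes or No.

Total = 210 ≥ 160: provided.
Town 1 (pledges 80, payoff 36): dropping to 0 → total 130, payoff 0. No gain.
Town 2 (pledges 50, payoff 66): dropping to 0 → total 160, payoff 116. Profitable deviation.

No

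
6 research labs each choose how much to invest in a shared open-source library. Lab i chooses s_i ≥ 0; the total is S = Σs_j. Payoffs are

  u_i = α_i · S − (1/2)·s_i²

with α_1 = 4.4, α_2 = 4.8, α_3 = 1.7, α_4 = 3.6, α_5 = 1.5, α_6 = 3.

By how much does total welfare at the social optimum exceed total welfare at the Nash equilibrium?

Lab i's FOC: ∂u_i/∂s_i = α_i − s_i = 0, so s_i* = α_i.
NE contributions = (4.4, 4.8, 1.7, 3.6, 1.5, 3); S = 19.
W^NE = (Σα)·S − ½Σα_i² = 19² − ½·69.5 = 326.25.
Planner sets s_i = Σα_j = 19 for every i, so S^SO = 6·19 = 114.
W^SO = (Σα)·S^SO − ½·6·(Σα)² = (6/2)·19² = 1083.
Deadweight loss = W^SO − W^NE = 756.75.

756.75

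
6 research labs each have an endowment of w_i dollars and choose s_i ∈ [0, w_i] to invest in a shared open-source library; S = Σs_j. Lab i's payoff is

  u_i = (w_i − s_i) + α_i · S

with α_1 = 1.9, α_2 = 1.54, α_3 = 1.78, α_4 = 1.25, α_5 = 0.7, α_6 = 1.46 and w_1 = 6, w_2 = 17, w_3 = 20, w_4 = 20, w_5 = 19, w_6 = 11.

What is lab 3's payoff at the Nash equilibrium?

∂u_i/∂s_i = α_i − 1, so lab i contributes w_i if α_i > 1, else 0.
α_i > 1 for i ∈ {1, 2, 3, 4, 6}; NE contributions (6, 17, 20, 20, 0, 11), S = 74.
u_3 = (20 − 20) + 1.78·74 = 131.72.

131.72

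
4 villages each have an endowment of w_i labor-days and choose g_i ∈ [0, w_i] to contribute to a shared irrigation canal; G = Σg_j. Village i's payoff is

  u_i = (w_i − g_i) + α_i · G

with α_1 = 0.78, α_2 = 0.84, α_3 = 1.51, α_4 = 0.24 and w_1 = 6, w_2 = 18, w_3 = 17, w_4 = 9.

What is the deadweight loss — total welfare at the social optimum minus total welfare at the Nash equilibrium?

78.21

∂u_i/∂g_i = α_i − 1, so village i contributes w_i if α_i > 1, else 0.
α_i > 1 for i ∈ {3}; NE contributions (0, 0, 17, 0), G = 17.
W^NE = Σw_i − G^NE + (Σα_i)·G^NE = 50 + 2.37·17 = 90.29.
Planner: ∂(Σu_j)/∂g_i = Σα_j − 1 = 2.37 > 0, so everyone contributes w_i; G^SO = 50, W^SO = 50 + 2.37·50 = 168.5.
Deadweight loss = 78.21.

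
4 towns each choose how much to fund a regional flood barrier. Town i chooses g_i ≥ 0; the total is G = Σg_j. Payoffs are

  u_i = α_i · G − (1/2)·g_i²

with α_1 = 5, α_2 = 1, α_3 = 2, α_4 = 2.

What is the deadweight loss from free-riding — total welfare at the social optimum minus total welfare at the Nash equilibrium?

Town i's FOC: ∂u_i/∂g_i = α_i − g_i = 0, so g_i* = α_i.
NE contributions = (5, 1, 2, 2); G = 10.
W^NE = (Σα)·G − ½Σα_i² = 10² − ½·34 = 83.
Planner sets g_i = Σα_j = 10 for every i, so G^SO = 4·10 = 40.
W^SO = (Σα)·G^SO − ½·4·(Σα)² = (4/2)·10² = 200.
Deadweight loss = W^SO − W^NE = 117.

117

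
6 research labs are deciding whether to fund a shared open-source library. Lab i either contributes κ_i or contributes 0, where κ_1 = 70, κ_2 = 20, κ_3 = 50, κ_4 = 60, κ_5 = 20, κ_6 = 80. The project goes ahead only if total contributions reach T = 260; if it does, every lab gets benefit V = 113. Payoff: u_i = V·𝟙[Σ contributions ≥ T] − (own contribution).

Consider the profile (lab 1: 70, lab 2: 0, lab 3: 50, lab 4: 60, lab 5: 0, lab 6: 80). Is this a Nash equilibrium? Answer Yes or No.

Yes

Total = 260 ≥ 260: provided.
Lab 1 (pledges 70, payoff 43): dropping to 0 → total 190, payoff 0. No gain.
Lab 2 (pledges 0, payoff 113): pledging 20 → total 280, payoff 93. No gain.
Lab 3 (pledges 50, payoff 63): dropping to 0 → total 210, payoff 0. No gain.
Lab 4 (pledges 60, payoff 53): dropping to 0 → total 200, payoff 0. No gain.
Lab 5 (pledges 0, payoff 113): pledging 20 → total 280, payoff 93. No gain.
Lab 6 (pledges 80, payoff 33): dropping to 0 → total 180, payoff 0. No gain.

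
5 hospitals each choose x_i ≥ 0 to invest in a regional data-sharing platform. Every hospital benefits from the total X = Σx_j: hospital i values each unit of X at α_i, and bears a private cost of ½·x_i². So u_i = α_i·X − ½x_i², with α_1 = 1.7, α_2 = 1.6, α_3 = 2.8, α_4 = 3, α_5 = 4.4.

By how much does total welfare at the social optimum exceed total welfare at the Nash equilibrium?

294.2

Hospital i's FOC: ∂u_i/∂x_i = α_i − x_i = 0, so x_i* = α_i.
NE contributions = (1.7, 1.6, 2.8, 3, 4.4); X = 13.5.
W^NE = (Σα)·X − ½Σα_i² = 13.5² − ½·41.65 = 161.425.
Planner sets x_i = Σα_j = 13.5 for every i, so X^SO = 5·13.5 = 67.5.
W^SO = (Σα)·X^SO − ½·5·(Σα)² = (5/2)·13.5² = 455.625.
Deadweight loss = W^SO − W^NE = 294.2.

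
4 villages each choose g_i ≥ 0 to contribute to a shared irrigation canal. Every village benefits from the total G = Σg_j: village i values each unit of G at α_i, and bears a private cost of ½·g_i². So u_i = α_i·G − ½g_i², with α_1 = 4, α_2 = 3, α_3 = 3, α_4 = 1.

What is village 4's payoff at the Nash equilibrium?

Village i's FOC: ∂u_i/∂g_i = α_i − g_i = 0, so g_i* = α_i.
NE contributions = (4, 3, 3, 1); G = 11.
u_4 = α_4·G − ½·(g_4)² = 1·11 − ½·1² = 10.5.

10.5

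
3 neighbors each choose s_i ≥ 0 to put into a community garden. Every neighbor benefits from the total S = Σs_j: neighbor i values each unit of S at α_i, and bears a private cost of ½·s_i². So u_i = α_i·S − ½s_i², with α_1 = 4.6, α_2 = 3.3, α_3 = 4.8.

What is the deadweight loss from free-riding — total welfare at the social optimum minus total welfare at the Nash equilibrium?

Neighbor i's FOC: ∂u_i/∂s_i = α_i − s_i = 0, so s_i* = α_i.
NE contributions = (4.6, 3.3, 4.8); S = 12.7.
W^NE = (Σα)·S − ½Σα_i² = 12.7² − ½·55.09 = 133.745.
Planner sets s_i = Σα_j = 12.7 for every i, so S^SO = 3·12.7 = 38.1.
W^SO = (Σα)·S^SO − ½·3·(Σα)² = (3/2)·12.7² = 241.935.
Deadweight loss = W^SO − W^NE = 108.19.

108.19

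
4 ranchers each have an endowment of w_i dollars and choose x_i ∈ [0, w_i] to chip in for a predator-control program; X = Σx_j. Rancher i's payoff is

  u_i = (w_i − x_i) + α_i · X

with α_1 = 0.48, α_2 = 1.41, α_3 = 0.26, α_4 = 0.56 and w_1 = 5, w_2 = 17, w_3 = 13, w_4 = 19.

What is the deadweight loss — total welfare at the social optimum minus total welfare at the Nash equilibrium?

∂u_i/∂x_i = α_i − 1, so rancher i contributes w_i if α_i > 1, else 0.
α_i > 1 for i ∈ {2}; NE contributions (0, 17, 0, 0), X = 17.
W^NE = Σw_i − X^NE + (Σα_i)·X^NE = 54 + 1.71·17 = 83.07.
Planner: ∂(Σu_j)/∂x_i = Σα_j − 1 = 1.71 > 0, so everyone contributes w_i; X^SO = 54, W^SO = 54 + 1.71·54 = 146.34.
Deadweight loss = 63.27.

63.27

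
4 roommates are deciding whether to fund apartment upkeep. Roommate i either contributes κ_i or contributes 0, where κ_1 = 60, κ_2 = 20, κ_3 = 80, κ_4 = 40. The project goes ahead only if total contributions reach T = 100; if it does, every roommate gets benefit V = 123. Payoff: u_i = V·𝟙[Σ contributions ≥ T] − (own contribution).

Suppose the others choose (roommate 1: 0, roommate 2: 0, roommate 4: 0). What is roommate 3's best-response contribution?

Others' total = 0. Even contributing 80 gives 80 < 100: no benefit either way.
Best response: 0.

0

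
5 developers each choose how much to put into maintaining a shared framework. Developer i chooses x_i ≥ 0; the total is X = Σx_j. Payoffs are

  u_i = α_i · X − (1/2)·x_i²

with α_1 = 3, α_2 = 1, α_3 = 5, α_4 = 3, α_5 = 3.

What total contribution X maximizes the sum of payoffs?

75

Planner FOC: ∂(Σu_j)/∂x_i = (Σα_j) − x_i = 0, so x_i^SO = Σα_j = 15 for every i; X^SO = 75.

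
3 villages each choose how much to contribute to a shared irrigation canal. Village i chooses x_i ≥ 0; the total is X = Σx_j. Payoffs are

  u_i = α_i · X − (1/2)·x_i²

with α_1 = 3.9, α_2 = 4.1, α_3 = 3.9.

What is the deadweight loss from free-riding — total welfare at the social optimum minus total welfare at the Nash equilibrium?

Village i's FOC: ∂u_i/∂x_i = α_i − x_i = 0, so x_i* = α_i.
NE contributions = (3.9, 4.1, 3.9); X = 11.9.
W^NE = (Σα)·X − ½Σα_i² = 11.9² − ½·47.23 = 117.995.
Planner sets x_i = Σα_j = 11.9 for every i, so X^SO = 3·11.9 = 35.7.
W^SO = (Σα)·X^SO − ½·3·(Σα)² = (3/2)·11.9² = 212.415.
Deadweight loss = W^SO − W^NE = 94.42.

94.42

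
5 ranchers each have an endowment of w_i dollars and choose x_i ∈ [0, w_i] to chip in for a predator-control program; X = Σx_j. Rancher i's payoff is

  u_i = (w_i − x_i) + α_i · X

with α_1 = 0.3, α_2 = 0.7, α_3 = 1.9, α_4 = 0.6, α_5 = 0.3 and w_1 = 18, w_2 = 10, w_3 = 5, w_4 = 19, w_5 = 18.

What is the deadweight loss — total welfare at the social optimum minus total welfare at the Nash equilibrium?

182

∂u_i/∂x_i = α_i − 1, so rancher i contributes w_i if α_i > 1, else 0.
α_i > 1 for i ∈ {3}; NE contributions (0, 0, 5, 0, 0), X = 5.
W^NE = Σw_i − X^NE + (Σα_i)·X^NE = 70 + 2.8·5 = 84.
Planner: ∂(Σu_j)/∂x_i = Σα_j − 1 = 2.8 > 0, so everyone contributes w_i; X^SO = 70, W^SO = 70 + 2.8·70 = 266.
Deadweight loss = 182.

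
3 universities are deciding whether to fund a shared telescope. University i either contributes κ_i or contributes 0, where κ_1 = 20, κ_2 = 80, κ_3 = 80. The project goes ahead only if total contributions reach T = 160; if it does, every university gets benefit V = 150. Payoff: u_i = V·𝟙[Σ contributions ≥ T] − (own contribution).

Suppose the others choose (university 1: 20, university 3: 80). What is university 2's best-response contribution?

80

Others' total = 100. Contributing 80 brings total to 180 ≥ 160: gain V − κ_2 = 70.
Best response: 80.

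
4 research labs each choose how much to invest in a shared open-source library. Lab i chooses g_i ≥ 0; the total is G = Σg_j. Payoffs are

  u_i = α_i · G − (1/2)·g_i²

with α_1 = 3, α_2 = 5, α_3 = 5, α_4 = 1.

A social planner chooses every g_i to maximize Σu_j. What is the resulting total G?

Planner FOC: ∂(Σu_j)/∂g_i = (Σα_j) − g_i = 0, so g_i^SO = Σα_j = 14 for every i; G^SO = 56.

56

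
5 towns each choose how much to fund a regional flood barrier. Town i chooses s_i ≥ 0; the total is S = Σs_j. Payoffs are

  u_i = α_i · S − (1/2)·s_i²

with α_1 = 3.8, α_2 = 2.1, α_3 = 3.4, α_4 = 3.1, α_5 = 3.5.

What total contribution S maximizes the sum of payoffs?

Planner FOC: ∂(Σu_j)/∂s_i = (Σα_j) − s_i = 0, so s_i^SO = Σα_j = 15.9 for every i; S^SO = 79.5.

79.5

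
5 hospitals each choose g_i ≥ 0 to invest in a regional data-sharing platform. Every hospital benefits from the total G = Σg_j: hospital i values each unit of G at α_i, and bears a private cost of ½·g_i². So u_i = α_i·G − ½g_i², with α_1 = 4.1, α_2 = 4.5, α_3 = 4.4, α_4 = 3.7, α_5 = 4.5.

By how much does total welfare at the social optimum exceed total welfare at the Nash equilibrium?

Hospital i's FOC: ∂u_i/∂g_i = α_i − g_i = 0, so g_i* = α_i.
NE contributions = (4.1, 4.5, 4.4, 3.7, 4.5); G = 21.2.
W^NE = (Σα)·G − ½Σα_i² = 21.2² − ½·90.36 = 404.26.
Planner sets g_i = Σα_j = 21.2 for every i, so G^SO = 5·21.2 = 106.
W^SO = (Σα)·G^SO − ½·5·(Σα)² = (5/2)·21.2² = 1123.6.
Deadweight loss = W^SO − W^NE = 719.34.

719.34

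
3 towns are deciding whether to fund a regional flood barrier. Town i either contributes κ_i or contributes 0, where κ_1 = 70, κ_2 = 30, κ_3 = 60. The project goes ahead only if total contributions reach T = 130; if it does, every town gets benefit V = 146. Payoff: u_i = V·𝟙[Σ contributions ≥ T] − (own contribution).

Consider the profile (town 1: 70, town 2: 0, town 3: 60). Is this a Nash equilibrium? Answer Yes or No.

Yes

Total = 130 ≥ 130: provided.
Town 1 (pledges 70, payoff 76): dropping to 0 → total 60, payoff 0. No gain.
Town 2 (pledges 0, payoff 146): pledging 30 → total 160, payoff 116. No gain.
Town 3 (pledges 60, payoff 86): dropping to 0 → total 70, payoff 0. No gain.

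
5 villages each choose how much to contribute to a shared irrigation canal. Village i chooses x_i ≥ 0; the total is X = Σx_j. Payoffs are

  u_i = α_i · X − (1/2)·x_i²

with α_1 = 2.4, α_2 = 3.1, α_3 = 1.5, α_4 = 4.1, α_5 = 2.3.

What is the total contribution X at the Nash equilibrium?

Village i's FOC: ∂u_i/∂x_i = α_i − x_i = 0, so x_i* = α_i.
NE contributions = (2.4, 3.1, 1.5, 4.1, 2.3); X = 13.4.

13.4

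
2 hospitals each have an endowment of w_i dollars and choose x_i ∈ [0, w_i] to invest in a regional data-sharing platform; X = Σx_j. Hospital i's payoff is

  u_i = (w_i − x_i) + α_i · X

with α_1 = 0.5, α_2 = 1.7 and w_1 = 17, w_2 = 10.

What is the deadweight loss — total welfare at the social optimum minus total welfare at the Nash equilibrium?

20.4

∂u_i/∂x_i = α_i − 1, so hospital i contributes w_i if α_i > 1, else 0.
α_i > 1 for i ∈ {2}; NE contributions (0, 10), X = 10.
W^NE = Σw_i − X^NE + (Σα_i)·X^NE = 27 + 1.2·10 = 39.
Planner: ∂(Σu_j)/∂x_i = Σα_j − 1 = 1.2 > 0, so everyone contributes w_i; X^SO = 27, W^SO = 27 + 1.2·27 = 59.4.
Deadweight loss = 20.4.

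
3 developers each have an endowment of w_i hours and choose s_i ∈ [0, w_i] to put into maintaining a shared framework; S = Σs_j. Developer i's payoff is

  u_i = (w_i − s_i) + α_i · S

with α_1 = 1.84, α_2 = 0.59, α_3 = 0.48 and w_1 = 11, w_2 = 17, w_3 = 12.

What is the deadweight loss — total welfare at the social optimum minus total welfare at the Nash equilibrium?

55.39

∂u_i/∂s_i = α_i − 1, so developer i contributes w_i if α_i > 1, else 0.
α_i > 1 for i ∈ {1}; NE contributions (11, 0, 0), S = 11.
W^NE = Σw_i − S^NE + (Σα_i)·S^NE = 40 + 1.91·11 = 61.01.
Planner: ∂(Σu_j)/∂s_i = Σα_j − 1 = 1.91 > 0, so everyone contributes w_i; S^SO = 40, W^SO = 40 + 1.91·40 = 116.4.
Deadweight loss = 55.39.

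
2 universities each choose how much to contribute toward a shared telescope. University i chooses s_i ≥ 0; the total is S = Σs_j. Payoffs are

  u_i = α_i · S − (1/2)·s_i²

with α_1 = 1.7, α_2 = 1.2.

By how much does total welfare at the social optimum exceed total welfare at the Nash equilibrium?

University i's FOC: ∂u_i/∂s_i = α_i − s_i = 0, so s_i* = α_i.
NE contributions = (1.7, 1.2); S = 2.9.
W^NE = (Σα)·S − ½Σα_i² = 2.9² − ½·4.33 = 6.245.
Planner sets s_i = Σα_j = 2.9 for every i, so S^SO = 2·2.9 = 5.8.
W^SO = (Σα)·S^SO − ½·2·(Σα)² = (2/2)·2.9² = 8.41.
Deadweight loss = W^SO − W^NE = 2.165.

2.165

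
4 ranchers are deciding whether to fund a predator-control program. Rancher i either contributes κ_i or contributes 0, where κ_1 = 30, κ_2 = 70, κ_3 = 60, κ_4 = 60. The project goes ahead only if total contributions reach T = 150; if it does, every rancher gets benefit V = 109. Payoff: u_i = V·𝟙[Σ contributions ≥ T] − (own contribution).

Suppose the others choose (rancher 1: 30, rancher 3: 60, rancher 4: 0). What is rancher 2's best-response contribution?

Others' total = 90. Contributing 70 brings total to 160 ≥ 150: gain V − κ_2 = 39.
Best response: 70.

70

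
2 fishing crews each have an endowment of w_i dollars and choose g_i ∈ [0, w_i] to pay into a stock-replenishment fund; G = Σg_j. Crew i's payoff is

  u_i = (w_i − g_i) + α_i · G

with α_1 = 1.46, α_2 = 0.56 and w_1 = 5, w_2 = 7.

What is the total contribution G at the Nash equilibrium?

5

∂u_i/∂g_i = α_i − 1, so crew i contributes w_i if α_i > 1, else 0.
α_i > 1 for i ∈ {1}; NE contributions (5, 0), G = 5.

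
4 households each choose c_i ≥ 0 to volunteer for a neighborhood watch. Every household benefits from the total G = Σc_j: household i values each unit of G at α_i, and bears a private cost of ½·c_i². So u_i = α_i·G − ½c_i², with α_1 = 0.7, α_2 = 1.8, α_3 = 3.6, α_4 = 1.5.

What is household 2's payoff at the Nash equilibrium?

Household i's FOC: ∂u_i/∂c_i = α_i − c_i = 0, so c_i* = α_i.
NE contributions = (0.7, 1.8, 3.6, 1.5); G = 7.6.
u_2 = α_2·G − ½·(c_2)² = 1.8·7.6 − ½·1.8² = 12.06.

12.06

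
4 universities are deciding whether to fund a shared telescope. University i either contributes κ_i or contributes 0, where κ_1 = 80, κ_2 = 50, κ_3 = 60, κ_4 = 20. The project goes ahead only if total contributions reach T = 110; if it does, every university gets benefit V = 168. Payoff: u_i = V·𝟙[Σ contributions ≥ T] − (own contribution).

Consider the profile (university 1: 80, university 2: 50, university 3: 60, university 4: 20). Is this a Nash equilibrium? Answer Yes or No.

No

Total = 210 ≥ 110: provided.
University 1 (pledges 80, payoff 88): dropping to 0 → total 130, payoff 168. Profitable deviation.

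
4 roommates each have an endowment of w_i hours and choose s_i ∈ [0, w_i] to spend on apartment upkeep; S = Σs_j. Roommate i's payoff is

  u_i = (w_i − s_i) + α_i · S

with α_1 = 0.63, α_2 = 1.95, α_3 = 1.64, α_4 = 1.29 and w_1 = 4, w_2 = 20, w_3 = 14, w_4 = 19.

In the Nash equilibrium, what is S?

53

∂u_i/∂s_i = α_i − 1, so roommate i contributes w_i if α_i > 1, else 0.
α_i > 1 for i ∈ {2, 3, 4}; NE contributions (0, 20, 14, 19), S = 53.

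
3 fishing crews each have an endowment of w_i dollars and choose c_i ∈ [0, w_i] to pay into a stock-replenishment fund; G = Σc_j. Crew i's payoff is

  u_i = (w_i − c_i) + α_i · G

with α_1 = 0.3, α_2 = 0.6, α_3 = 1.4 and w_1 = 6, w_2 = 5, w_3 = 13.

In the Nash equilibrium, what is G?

13

∂u_i/∂c_i = α_i − 1, so crew i contributes w_i if α_i > 1, else 0.
α_i > 1 for i ∈ {3}; NE contributions (0, 0, 13), G = 13.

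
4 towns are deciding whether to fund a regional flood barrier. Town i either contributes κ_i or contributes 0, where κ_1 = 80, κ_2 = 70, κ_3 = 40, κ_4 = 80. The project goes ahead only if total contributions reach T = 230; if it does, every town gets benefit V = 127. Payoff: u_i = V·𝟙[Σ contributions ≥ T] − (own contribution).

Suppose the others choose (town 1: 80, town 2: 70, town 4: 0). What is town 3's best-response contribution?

0

Others' total = 150. Even contributing 40 gives 190 < 230: no benefit either way.
Best response: 0.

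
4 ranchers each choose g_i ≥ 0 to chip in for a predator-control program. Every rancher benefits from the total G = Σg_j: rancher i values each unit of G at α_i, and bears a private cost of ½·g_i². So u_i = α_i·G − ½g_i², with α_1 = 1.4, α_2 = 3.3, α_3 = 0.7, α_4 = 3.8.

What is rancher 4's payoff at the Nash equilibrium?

27.74

Rancher i's FOC: ∂u_i/∂g_i = α_i − g_i = 0, so g_i* = α_i.
NE contributions = (1.4, 3.3, 0.7, 3.8); G = 9.2.
u_4 = α_4·G − ½·(g_4)² = 3.8·9.2 − ½·3.8² = 27.74.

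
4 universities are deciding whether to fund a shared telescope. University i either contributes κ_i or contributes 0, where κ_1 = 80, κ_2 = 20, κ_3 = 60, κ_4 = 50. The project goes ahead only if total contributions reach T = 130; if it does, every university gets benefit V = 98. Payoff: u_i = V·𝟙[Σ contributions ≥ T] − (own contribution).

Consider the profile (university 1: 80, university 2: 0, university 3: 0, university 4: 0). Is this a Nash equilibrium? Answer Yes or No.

Total = 80 < 130: not provided.
University 1 (pledges 80, payoff -80): dropping to 0 → total 0, payoff 0. Profitable deviation.

No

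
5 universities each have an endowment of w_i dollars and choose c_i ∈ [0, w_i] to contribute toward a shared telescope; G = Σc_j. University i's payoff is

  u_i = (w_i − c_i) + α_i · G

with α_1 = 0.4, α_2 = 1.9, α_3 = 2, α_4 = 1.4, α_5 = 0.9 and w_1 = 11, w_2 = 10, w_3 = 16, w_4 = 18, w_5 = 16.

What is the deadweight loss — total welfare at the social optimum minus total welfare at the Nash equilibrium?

151.2

∂u_i/∂c_i = α_i − 1, so university i contributes w_i if α_i > 1, else 0.
α_i > 1 for i ∈ {2, 3, 4}; NE contributions (0, 10, 16, 18, 0), G = 44.
W^NE = Σw_i − G^NE + (Σα_i)·G^NE = 71 + 5.6·44 = 317.4.
Planner: ∂(Σu_j)/∂c_i = Σα_j − 1 = 5.6 > 0, so everyone contributes w_i; G^SO = 71, W^SO = 71 + 5.6·71 = 468.6.
Deadweight loss = 151.2.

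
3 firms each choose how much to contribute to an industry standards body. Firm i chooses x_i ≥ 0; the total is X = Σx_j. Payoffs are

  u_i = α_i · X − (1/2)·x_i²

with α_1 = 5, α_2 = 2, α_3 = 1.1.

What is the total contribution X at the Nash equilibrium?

8.1

Firm i's FOC: ∂u_i/∂x_i = α_i − x_i = 0, so x_i* = α_i.
NE contributions = (5, 2, 1.1); X = 8.1.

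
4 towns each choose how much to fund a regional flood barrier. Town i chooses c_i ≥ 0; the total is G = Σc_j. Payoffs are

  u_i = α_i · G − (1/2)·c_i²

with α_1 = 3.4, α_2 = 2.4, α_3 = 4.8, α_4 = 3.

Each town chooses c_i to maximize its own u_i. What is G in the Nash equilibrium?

Town i's FOC: ∂u_i/∂c_i = α_i − c_i = 0, so c_i* = α_i.
NE contributions = (3.4, 2.4, 4.8, 3); G = 13.6.

13.6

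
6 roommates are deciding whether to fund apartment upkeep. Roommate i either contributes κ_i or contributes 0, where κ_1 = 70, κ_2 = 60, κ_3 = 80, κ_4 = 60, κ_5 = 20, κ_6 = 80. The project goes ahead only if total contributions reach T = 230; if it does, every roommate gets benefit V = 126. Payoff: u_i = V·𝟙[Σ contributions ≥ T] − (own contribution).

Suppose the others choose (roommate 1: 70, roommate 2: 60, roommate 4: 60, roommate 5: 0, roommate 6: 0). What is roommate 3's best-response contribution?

80

Others' total = 190. Contributing 80 brings total to 270 ≥ 230: gain V − κ_3 = 46.
Best response: 80.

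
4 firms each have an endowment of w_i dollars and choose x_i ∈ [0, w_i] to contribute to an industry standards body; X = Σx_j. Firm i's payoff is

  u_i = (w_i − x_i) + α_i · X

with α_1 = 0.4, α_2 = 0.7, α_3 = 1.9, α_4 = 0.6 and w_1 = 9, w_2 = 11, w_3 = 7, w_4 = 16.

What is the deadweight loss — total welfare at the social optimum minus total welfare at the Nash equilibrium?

93.6

∂u_i/∂x_i = α_i − 1, so firm i contributes w_i if α_i > 1, else 0.
α_i > 1 for i ∈ {3}; NE contributions (0, 0, 7, 0), X = 7.
W^NE = Σw_i − X^NE + (Σα_i)·X^NE = 43 + 2.6·7 = 61.2.
Planner: ∂(Σu_j)/∂x_i = Σα_j − 1 = 2.6 > 0, so everyone contributes w_i; X^SO = 43, W^SO = 43 + 2.6·43 = 154.8.
Deadweight loss = 93.6.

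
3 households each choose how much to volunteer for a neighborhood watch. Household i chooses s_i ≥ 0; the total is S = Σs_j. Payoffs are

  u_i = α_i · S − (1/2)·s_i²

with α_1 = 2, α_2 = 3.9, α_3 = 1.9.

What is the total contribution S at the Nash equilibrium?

Household i's FOC: ∂u_i/∂s_i = α_i − s_i = 0, so s_i* = α_i.
NE contributions = (2, 3.9, 1.9); S = 7.8.

7.8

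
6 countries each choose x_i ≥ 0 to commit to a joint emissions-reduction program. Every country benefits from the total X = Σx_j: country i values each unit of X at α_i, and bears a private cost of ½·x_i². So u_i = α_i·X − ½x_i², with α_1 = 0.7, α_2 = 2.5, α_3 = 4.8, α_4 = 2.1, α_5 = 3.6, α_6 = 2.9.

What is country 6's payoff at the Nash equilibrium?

43.935

Country i's FOC: ∂u_i/∂x_i = α_i − x_i = 0, so x_i* = α_i.
NE contributions = (0.7, 2.5, 4.8, 2.1, 3.6, 2.9); X = 16.6.
u_6 = α_6·X − ½·(x_6)² = 2.9·16.6 − ½·2.9² = 43.935.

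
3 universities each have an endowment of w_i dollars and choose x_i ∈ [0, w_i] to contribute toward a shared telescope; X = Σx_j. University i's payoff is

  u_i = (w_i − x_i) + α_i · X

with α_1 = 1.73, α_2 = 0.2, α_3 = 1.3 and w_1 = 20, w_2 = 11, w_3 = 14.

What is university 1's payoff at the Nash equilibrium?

58.82

∂u_i/∂x_i = α_i − 1, so university i contributes w_i if α_i > 1, else 0.
α_i > 1 for i ∈ {1, 3}; NE contributions (20, 0, 14), X = 34.
u_1 = (20 − 20) + 1.73·34 = 58.82.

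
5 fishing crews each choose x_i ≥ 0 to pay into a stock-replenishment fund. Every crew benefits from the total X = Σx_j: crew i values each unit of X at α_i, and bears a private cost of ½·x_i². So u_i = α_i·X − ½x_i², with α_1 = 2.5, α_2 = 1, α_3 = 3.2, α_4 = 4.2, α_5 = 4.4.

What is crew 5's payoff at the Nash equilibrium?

Crew i's FOC: ∂u_i/∂x_i = α_i − x_i = 0, so x_i* = α_i.
NE contributions = (2.5, 1, 3.2, 4.2, 4.4); X = 15.3.
u_5 = α_5·X − ½·(x_5)² = 4.4·15.3 − ½·4.4² = 57.64.

57.64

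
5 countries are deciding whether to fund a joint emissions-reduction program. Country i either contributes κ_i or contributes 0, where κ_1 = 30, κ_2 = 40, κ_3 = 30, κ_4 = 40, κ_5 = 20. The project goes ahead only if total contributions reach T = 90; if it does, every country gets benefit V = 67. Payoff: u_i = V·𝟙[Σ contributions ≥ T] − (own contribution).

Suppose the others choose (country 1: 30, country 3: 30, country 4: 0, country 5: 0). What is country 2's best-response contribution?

Others' total = 60. Contributing 40 brings total to 100 ≥ 90: gain V − κ_2 = 27.
Best response: 40.

40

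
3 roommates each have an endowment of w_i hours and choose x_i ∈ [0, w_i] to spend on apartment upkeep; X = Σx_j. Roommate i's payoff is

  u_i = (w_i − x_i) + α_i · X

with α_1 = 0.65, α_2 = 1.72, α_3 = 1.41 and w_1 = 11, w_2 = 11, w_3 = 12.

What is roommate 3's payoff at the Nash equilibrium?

∂u_i/∂x_i = α_i − 1, so roommate i contributes w_i if α_i > 1, else 0.
α_i > 1 for i ∈ {2, 3}; NE contributions (0, 11, 12), X = 23.
u_3 = (12 − 12) + 1.41·23 = 32.43.

32.43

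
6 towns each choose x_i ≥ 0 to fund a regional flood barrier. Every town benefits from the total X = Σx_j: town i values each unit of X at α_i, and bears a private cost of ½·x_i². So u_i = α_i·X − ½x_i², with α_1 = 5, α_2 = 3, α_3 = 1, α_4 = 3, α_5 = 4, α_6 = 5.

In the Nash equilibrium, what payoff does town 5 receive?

76

Town i's FOC: ∂u_i/∂x_i = α_i − x_i = 0, so x_i* = α_i.
NE contributions = (5, 3, 1, 3, 4, 5); X = 21.
u_5 = α_5·X − ½·(x_5)² = 4·21 − ½·4² = 76.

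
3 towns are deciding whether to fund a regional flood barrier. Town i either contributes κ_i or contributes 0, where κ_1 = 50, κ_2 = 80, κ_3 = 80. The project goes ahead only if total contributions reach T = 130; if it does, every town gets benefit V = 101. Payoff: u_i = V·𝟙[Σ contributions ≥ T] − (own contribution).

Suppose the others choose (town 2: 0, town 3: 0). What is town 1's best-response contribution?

0

Others' total = 0. Even contributing 50 gives 50 < 130: no benefit either way.
Best response: 0.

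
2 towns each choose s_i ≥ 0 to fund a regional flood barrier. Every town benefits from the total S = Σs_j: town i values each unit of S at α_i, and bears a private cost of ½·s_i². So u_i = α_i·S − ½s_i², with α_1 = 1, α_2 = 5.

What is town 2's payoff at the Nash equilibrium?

17.5

Town i's FOC: ∂u_i/∂s_i = α_i − s_i = 0, so s_i* = α_i.
NE contributions = (1, 5); S = 6.
u_2 = α_2·S − ½·(s_2)² = 5·6 − ½·5² = 17.5.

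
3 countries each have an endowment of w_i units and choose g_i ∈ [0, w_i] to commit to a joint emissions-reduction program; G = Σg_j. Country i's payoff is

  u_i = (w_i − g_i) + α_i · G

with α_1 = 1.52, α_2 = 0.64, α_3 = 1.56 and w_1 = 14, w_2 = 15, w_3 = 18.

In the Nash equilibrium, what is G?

32

∂u_i/∂g_i = α_i − 1, so country i contributes w_i if α_i > 1, else 0.
α_i > 1 for i ∈ {1, 3}; NE contributions (14, 0, 18), G = 32.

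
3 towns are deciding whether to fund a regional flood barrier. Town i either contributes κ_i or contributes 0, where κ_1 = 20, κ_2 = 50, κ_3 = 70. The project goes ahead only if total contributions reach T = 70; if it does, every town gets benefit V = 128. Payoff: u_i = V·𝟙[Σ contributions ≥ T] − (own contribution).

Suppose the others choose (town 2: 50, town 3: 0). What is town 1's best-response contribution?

Others' total = 50. Contributing 20 brings total to 70 ≥ 70: gain V − κ_1 = 108.
Best response: 20.

20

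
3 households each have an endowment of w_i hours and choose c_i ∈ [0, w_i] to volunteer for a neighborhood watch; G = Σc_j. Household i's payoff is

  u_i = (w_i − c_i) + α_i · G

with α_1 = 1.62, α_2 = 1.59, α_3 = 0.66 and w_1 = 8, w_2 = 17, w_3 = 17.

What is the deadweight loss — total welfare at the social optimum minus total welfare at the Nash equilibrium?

∂u_i/∂c_i = α_i − 1, so household i contributes w_i if α_i > 1, else 0.
α_i > 1 for i ∈ {1, 2}; NE contributions (8, 17, 0), G = 25.
W^NE = Σw_i − G^NE + (Σα_i)·G^NE = 42 + 2.87·25 = 113.75.
Planner: ∂(Σu_j)/∂c_i = Σα_j − 1 = 2.87 > 0, so everyone contributes w_i; G^SO = 42, W^SO = 42 + 2.87·42 = 162.54.
Deadweight loss = 48.79.

48.79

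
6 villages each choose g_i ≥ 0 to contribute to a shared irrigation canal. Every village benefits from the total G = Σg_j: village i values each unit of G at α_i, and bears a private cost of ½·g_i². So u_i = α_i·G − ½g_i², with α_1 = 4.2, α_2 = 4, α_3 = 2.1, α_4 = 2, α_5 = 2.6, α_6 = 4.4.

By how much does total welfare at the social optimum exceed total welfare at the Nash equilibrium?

Village i's FOC: ∂u_i/∂g_i = α_i − g_i = 0, so g_i* = α_i.
NE contributions = (4.2, 4, 2.1, 2, 2.6, 4.4); G = 19.3.
W^NE = (Σα)·G − ½Σα_i² = 19.3² − ½·68.17 = 338.405.
Planner sets g_i = Σα_j = 19.3 for every i, so G^SO = 6·19.3 = 115.8.
W^SO = (Σα)·G^SO − ½·6·(Σα)² = (6/2)·19.3² = 1117.47.
Deadweight loss = W^SO − W^NE = 779.065.

779.065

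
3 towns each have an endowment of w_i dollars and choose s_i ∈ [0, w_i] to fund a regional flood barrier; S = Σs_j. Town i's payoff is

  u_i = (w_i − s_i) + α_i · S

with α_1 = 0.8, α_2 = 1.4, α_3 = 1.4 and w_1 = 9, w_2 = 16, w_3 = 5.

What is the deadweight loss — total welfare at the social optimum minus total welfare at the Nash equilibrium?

23.4

∂u_i/∂s_i = α_i − 1, so town i contributes w_i if α_i > 1, else 0.
α_i > 1 for i ∈ {2, 3}; NE contributions (0, 16, 5), S = 21.
W^NE = Σw_i − S^NE + (Σα_i)·S^NE = 30 + 2.6·21 = 84.6.
Planner: ∂(Σu_j)/∂s_i = Σα_j − 1 = 2.6 > 0, so everyone contributes w_i; S^SO = 30, W^SO = 30 + 2.6·30 = 108.
Deadweight loss = 23.4.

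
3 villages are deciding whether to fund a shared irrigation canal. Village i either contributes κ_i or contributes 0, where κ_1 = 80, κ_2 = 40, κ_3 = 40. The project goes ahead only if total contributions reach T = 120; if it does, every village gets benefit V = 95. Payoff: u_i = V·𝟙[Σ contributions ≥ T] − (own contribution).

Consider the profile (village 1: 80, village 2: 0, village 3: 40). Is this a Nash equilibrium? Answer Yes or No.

Total = 120 ≥ 120: provided.
Village 1 (pledges 80, payoff 15): dropping to 0 → total 40, payoff 0. No gain.
Village 2 (pledges 0, payoff 95): pledging 40 → total 160, payoff 55. No gain.
Village 3 (pledges 40, payoff 55): dropping to 0 → total 80, payoff 0. No gain.

Yes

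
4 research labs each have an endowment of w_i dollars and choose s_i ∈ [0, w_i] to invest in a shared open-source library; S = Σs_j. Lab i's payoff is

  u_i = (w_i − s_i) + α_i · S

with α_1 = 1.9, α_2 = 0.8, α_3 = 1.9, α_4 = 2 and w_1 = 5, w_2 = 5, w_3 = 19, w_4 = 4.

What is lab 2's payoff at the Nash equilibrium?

∂u_i/∂s_i = α_i − 1, so lab i contributes w_i if α_i > 1, else 0.
α_i > 1 for i ∈ {1, 3, 4}; NE contributions (5, 0, 19, 4), S = 28.
u_2 = (5 − 0) + 0.8·28 = 27.4.

27.4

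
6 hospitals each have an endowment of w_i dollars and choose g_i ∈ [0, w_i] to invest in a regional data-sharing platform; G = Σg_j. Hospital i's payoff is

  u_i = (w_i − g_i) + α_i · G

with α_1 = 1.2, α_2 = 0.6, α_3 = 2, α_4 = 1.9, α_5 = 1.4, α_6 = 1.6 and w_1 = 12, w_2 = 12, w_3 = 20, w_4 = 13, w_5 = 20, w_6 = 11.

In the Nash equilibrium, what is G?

∂u_i/∂g_i = α_i − 1, so hospital i contributes w_i if α_i > 1, else 0.
α_i > 1 for i ∈ {1, 3, 4, 5, 6}; NE contributions (12, 0, 20, 13, 20, 11), G = 76.

76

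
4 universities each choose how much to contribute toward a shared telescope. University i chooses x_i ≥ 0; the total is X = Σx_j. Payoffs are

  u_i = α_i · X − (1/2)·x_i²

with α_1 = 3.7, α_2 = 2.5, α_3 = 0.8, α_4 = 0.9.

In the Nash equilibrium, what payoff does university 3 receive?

University i's FOC: ∂u_i/∂x_i = α_i − x_i = 0, so x_i* = α_i.
NE contributions = (3.7, 2.5, 0.8, 0.9); X = 7.9.
u_3 = α_3·X − ½·(x_3)² = 0.8·7.9 − ½·0.8² = 6.

6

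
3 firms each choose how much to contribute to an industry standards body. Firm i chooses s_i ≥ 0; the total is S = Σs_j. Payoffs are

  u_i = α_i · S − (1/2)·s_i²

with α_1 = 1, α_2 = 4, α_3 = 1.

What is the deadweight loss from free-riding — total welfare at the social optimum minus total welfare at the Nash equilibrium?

27

Firm i's FOC: ∂u_i/∂s_i = α_i − s_i = 0, so s_i* = α_i.
NE contributions = (1, 4, 1); S = 6.
W^NE = (Σα)·S − ½Σα_i² = 6² − ½·18 = 27.
Planner sets s_i = Σα_j = 6 for every i, so S^SO = 3·6 = 18.
W^SO = (Σα)·S^SO − ½·3·(Σα)² = (3/2)·6² = 54.
Deadweight loss = W^SO − W^NE = 27.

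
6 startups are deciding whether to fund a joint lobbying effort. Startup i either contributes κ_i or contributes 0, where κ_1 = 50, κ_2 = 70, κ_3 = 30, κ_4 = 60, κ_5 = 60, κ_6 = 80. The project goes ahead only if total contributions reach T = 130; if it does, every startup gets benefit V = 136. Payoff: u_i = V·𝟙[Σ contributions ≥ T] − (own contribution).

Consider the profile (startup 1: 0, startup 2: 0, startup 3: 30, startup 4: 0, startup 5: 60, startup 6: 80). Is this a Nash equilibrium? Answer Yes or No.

Total = 170 ≥ 130: provided.
Startup 1 (pledges 0, payoff 136): pledging 50 → total 220, payoff 86. No gain.
Startup 2 (pledges 0, payoff 136): pledging 70 → total 240, payoff 66. No gain.
Startup 3 (pledges 30, payoff 106): dropping to 0 → total 140, payoff 136. Profitable deviation.

No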